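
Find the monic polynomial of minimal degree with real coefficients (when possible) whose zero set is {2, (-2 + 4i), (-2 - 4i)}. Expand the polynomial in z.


The polynomial is p(z) = ∏_{α ∈ S} (z − α), where S = {2, (-2 + 4i), (-2 - 4i)}.
Expanding the product yields: p(z) = z^3 + 2·z^2 + 12·z -40.
Note conjugate pairs combine to real quadratics: (z − (-2+4i))(z − (-2−4i)) = z² + 4z + 20.
The resulting polynomial has degree 3 and real coefficients as required.

p(z) = z^3 + 2·z^2 + 12·z -40.


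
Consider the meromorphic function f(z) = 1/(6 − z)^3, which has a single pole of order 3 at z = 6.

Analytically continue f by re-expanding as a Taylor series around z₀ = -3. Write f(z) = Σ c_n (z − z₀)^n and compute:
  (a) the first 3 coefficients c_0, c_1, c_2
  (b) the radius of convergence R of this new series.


Let w = z − z₀, so z = z₀ + w.
Then 6 − z = 6 − (z₀ + w) = (6 − z₀) − w = 9 − w.
f(z) = 1/(9 − w)^3 = (1/(9)^3) · (1 − w/(9))^{−3}.
By the binomial series (1−u)^{−3} = Σ_{n≥0} C(n+2, 2) u^n for |u|<1, with u = w/(9):
  c_n = C(n+2, 2) / (9)^(n+3).
  c_0 = 1/(9)^3 = 1/729.
  c_1 = 3/(9)^4 = 1/2187.
  c_2 = 6/(9)^5 = 2/19683.
The series is valid for |w/d| < 1, i.e. |z − z₀| < |d|.
Radius of convergence: R = |6 − z₀| = |9| = 9 (distance from z₀ to the singularity z = 6).

c_0 = 1/729, c_1 = 1/2187, c_2 = 2/19683; R = 9.


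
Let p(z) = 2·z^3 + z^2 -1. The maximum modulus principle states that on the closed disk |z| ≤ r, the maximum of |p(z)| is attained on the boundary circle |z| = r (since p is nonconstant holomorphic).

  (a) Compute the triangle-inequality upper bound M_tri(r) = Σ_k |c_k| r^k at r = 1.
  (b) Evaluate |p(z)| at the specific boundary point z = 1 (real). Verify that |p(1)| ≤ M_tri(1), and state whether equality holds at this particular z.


Coefficients: c_0 = -1, c_1 = 0, c_2 = 1, c_3 = 2. Radius r = 1.
Part (a). Triangle bound: M_tri(r) = Σ_k |c_k| r^k
  = |-1|·1^0 + |0|·1^1 + |1|·1^2 + |2|·1^3
  = 1 + 0 + 1 + 2 = 4.
This bounds M(r) := max_{|z|=r} |p(z)| from above; equality holds iff all terms c_k z^k can be made to align in phase at a single z on |z|=r.
Part (b). At z = 1 (real, on the circle |z| = r):
  p(1) = (-1)·1^0 + (0)·1^1 + (1)·1^2 + (2)·1^3 = 2.
  |p(1)| = 2.
Check: |p(1)| = 2 ≤ 4 = M_tri(1). ✓ Equality does not hold at z = 1 (the coefficients have mixed signs, so the terms do not all align in phase there).

M_tri(1) = 4; |p(1)| = 2; equality at z=1: no.


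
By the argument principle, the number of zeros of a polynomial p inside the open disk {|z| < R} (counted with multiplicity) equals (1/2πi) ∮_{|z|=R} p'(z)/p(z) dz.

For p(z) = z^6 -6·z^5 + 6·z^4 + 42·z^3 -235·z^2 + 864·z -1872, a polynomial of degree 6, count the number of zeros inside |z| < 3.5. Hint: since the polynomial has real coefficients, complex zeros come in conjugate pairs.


The zeros of p are: (0 + 3i), (0 - 3i), 4, (3 + 2i), (3 - 2i), -4.
Their magnitudes are: 3, 3, 4, 3.606, 3.606, 4.
Zeros with |z| < R = 3.5: (0 + 3i), (0 - 3i).
Count = 2.
By the argument principle, (1/2πi) ∮_{|z|=R} p'(z)/p(z) dz equals exactly this count.

Number of zeros inside |z| < 3.5: 2.


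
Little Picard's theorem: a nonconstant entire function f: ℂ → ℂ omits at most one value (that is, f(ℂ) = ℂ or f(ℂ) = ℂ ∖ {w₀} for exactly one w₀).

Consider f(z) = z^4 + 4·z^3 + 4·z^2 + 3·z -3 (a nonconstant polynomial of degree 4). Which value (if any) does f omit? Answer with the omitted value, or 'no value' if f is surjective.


Little Picard bounds the complement of f(ℂ) to at most one point.
For every w ∈ ℂ, the equation p(z) − w = 0 is a nonconstant polynomial in z and hence has at least one root by the fundamental theorem of algebra. So p is surjective onto ℂ, omitting no value.

Omitted value: no value.


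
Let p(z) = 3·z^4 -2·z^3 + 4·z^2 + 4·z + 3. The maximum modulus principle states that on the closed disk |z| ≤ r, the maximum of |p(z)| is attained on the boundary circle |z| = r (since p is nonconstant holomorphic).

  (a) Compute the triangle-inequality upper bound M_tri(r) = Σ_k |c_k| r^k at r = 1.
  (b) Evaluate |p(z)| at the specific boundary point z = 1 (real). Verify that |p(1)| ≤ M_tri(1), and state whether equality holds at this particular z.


Coefficients: c_0 = 3, c_1 = 4, c_2 = 4, c_3 = -2, c_4 = 3. Radius r = 1.
Part (a). Triangle bound: M_tri(r) = Σ_k |c_k| r^k
  = |3|·1^0 + |4|·1^1 + |4|·1^2 + |-2|·1^3 + |3|·1^4
  = 3 + 4 + 4 + 2 + 3 = 16.
This bounds M(r) := max_{|z|=r} |p(z)| from above; equality holds iff all terms c_k z^k can be made to align in phase at a single z on |z|=r.
Part (b). At z = 1 (real, on the circle |z| = r):
  p(1) = (3)·1^0 + (4)·1^1 + (4)·1^2 + (-2)·1^3 + (3)·1^4 = 12.
  |p(1)| = 12.
Check: |p(1)| = 12 ≤ 16 = M_tri(1). ✓ Equality does not hold at z = 1 (the coefficients have mixed signs, so the terms do not all align in phase there).

M_tri(1) = 16; |p(1)| = 12; equality at z=1: no.


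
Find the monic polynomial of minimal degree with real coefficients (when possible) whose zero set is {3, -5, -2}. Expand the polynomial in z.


The polynomial is p(z) = ∏_{α ∈ S} (z − α), where S = {3, -5, -2}.
Expanding the product yields: p(z) = z^3 + 4·z^2 -11·z -30.
The resulting polynomial has degree 3 and real coefficients as required.

p(z) = z^3 + 4·z^2 -11·z -30.


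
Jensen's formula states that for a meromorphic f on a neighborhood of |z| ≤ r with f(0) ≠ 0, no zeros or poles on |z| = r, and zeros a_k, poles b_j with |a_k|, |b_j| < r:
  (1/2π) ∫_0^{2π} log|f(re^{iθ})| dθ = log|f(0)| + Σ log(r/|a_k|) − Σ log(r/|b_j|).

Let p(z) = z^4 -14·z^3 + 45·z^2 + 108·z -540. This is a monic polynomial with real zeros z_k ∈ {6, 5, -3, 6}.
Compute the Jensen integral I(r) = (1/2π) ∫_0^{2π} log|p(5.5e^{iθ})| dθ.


Zeros: -3, 5, 6, 6; r = 5.5.
Inside |z| < r: -3, 5. Outside (|z| ≥ r): 6, 6.
p(0) = -540, so log|p(0)| = log(540) = 6.2916.
Apply Jensen: I(r) = log|p(0)| + Σ_k log(r/|z_k|), summed over zeros inside |z| < r.
  log(r/|z_k|) for z_k = 5: log(5.5/5) = 0.0953
  log(r/|z_k|) for z_k = -3: log(5.5/3) = 0.6061
  Outside zeros (6, 6) contribute nothing to the Jensen sum.
Sum over inside zeros: 0.7014.
I(r) = log|p(0)| + (inside sum) = 6.2916 + 0.7014 = 6.9930.
Note: since some zeros are outside |z| ≤ r, the simplified n·log(r) form does NOT apply — only the inside zeros contribute.

I(r) ≈ 6.9930.


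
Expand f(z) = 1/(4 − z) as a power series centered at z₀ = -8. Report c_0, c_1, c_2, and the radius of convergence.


Let w = z − z₀, so z = z₀ + w.
Then 4 − z = 4 − (z₀ + w) = (4 − z₀) − w = 12 − w.
f(z) = 1/(12 − w) = (1/(12)) · 1/(1 − w/(12)) = Σ_{n≥0} w^n / (12)^(n+1).
So c_n = 1/(12)^(n+1):
  c_0 = 1/(12)^1 = 1/12.
  c_1 = 1/(12)^2 = 1/144.
  c_2 = 1/(12)^3 = 1/1728.
The series is valid for |w/d| < 1, i.e. |z − z₀| < |d|.
Radius of convergence: R = |4 − z₀| = |12| = 12 (distance from z₀ to the singularity z = 4).

c_0 = 1/12, c_1 = 1/144, c_2 = 1/1728; R = 12.


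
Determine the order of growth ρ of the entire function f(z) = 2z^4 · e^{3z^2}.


M(r) = max_{|z|=r} |2|·|z|^4·|e^{3z^2}| = 2·r^4 · e^{3r^2} (the factors attain their maxima compatibly on |z|=r). Then log M(r) = log 2 + 4·log r + 3r^2, dominated by the last term, so log log M(r) ~ 2·log r. The polynomial factor 2z^4 contributes only a log r term and does not affect the order. ρ = 2.
Therefore ρ = 2.

Order ρ = 2.


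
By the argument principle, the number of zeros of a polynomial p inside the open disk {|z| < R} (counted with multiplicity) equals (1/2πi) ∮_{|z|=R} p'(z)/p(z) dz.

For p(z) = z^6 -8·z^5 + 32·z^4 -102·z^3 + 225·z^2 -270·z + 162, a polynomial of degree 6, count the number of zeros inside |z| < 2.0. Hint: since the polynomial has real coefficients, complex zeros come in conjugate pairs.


The zeros of p are: 3, (1 + 1i), (1 - 1i), (0 + 3i), (0 - 3i), 3.
Their magnitudes are: 3, 1.414, 1.414, 3, 3, 3.
Zeros with |z| < R = 2.0: (1 + 1i), (1 - 1i).
Count = 2.
By the argument principle, (1/2πi) ∮_{|z|=R} p'(z)/p(z) dz equals exactly this count.

Number of zeros inside |z| < 2.0: 2.


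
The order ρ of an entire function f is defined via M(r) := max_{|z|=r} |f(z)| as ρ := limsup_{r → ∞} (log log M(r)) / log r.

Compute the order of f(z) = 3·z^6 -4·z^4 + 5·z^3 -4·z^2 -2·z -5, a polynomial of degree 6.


|f(z)| ≤ Σ|c_k|·r^k = O(r^6) as r → ∞. Polynomial growth is O(e^{r^ε}) for every ε > 0 (since r^6/e^{r^ε} → 0), so ρ ≤ ε for all ε > 0, i.e. ρ = 0. Every nonconstant polynomial has order 0.
Therefore ρ = 0.

Order ρ = 0.


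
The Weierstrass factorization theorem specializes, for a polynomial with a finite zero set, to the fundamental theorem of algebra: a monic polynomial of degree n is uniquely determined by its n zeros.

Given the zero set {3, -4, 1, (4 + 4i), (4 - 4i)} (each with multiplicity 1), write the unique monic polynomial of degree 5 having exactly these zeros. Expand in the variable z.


The polynomial is p(z) = ∏_{α ∈ S} (z − α), where S = {3, -4, 1, (4 + 4i), (4 - 4i)}.
Expanding the product yields: p(z) = z^5 -8·z^4 + 19·z^3 + 116·z^2 -512·z + 384.
Note conjugate pairs combine to real quadratics: (z − (4+4i))(z − (4−4i)) = z² − 8z + 32.
The resulting polynomial has degree 5 and real coefficients as required.

p(z) = z^5 -8·z^4 + 19·z^3 + 116·z^2 -512·z + 384.


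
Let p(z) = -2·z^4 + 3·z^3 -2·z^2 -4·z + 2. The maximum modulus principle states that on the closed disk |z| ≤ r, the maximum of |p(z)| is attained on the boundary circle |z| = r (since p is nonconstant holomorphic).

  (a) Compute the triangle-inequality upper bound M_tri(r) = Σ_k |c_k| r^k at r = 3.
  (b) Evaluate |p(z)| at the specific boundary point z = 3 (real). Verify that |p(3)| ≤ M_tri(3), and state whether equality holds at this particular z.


Coefficients: c_0 = 2, c_1 = -4, c_2 = -2, c_3 = 3, c_4 = -2. Radius r = 3.
Part (a). Triangle bound: M_tri(r) = Σ_k |c_k| r^k
  = |2|·3^0 + |-4|·3^1 + |-2|·3^2 + |3|·3^3 + |-2|·3^4
  = 2 + 12 + 18 + 81 + 162 = 275.
This bounds M(r) := max_{|z|=r} |p(z)| from above; equality holds iff all terms c_k z^k can be made to align in phase at a single z on |z|=r.
Part (b). At z = 3 (real, on the circle |z| = r):
  p(3) = (2)·3^0 + (-4)·3^1 + (-2)·3^2 + (3)·3^3 + (-2)·3^4 = -109.
  |p(3)| = 109.
Check: |p(3)| = 109 ≤ 275 = M_tri(3). ✓ Equality does not hold at z = 3 (the coefficients have mixed signs, so the terms do not all align in phase there).

M_tri(3) = 275; |p(3)| = 109; equality at z=3: no.


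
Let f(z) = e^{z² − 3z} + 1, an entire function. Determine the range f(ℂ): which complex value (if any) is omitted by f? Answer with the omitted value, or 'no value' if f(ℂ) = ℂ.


Little Picard bounds the complement of f(ℂ) to at most one point.
The exponent g(z) = z² − 3z is a nonconstant polynomial, hence surjective onto ℂ. So e^{g(z)} takes every value in {e^w : w ∈ ℂ} = ℂ ∖ {0}. Adding 1 shifts the range to ℂ ∖ {1}. f omits exactly 1.

Omitted value: 1.


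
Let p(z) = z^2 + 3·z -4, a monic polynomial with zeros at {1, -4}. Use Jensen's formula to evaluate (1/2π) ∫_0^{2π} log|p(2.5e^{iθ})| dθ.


Zeros: -4, 1; r = 2.5.
Inside |z| < r: 1. Outside (|z| ≥ r): -4.
p(0) = -4, so log|p(0)| = log(4) = 1.3863.
Apply Jensen: I(r) = log|p(0)| + Σ_k log(r/|z_k|), summed over zeros inside |z| < r.
  log(r/|z_k|) for z_k = 1: log(2.5/1) = 0.9163
  Outside zeros (-4) contribute nothing to the Jensen sum.
Sum over inside zeros: 0.9163.
I(r) = log|p(0)| + (inside sum) = 1.3863 + 0.9163 = 2.3026.
Note: since some zeros are outside |z| ≤ r, the simplified n·log(r) form does NOT apply — only the inside zeros contribute.

I(r) ≈ 2.3026.


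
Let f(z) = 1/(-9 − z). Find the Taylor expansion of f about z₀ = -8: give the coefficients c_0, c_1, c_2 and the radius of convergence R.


Let w = z − z₀, so z = z₀ + w.
Then -9 − z = -9 − (z₀ + w) = (-9 − z₀) − w = -1 − w.
f(z) = 1/(-1 − w) = (1/(-1)) · 1/(1 − w/(-1)) = Σ_{n≥0} w^n / (-1)^(n+1).
So c_n = 1/(-1)^(n+1):
  c_0 = 1/(-1)^1 = -1.
  c_1 = 1/(-1)^2 = 1.
  c_2 = 1/(-1)^3 = -1.
The series is valid for |w/d| < 1, i.e. |z − z₀| < |d|.
Radius of convergence: R = |-9 − z₀| = |-1| = 1 (distance from z₀ to the singularity z = -9).

c_0 = -1, c_1 = 1, c_2 = -1; R = 1.


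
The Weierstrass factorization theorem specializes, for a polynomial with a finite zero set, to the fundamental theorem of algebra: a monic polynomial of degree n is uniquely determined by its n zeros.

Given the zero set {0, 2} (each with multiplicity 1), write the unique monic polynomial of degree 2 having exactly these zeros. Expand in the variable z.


The polynomial is p(z) = ∏_{α ∈ S} (z − α), where S = {0, 2}.
Expanding the product yields: p(z) = z^2 -2·z.
The resulting polynomial has degree 2 and real coefficients as required.

p(z) = z^2 -2·z.


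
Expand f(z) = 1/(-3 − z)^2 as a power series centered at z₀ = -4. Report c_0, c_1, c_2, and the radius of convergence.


Let w = z − z₀, so z = z₀ + w.
Then -3 − z = -3 − (z₀ + w) = (-3 − z₀) − w = 1 − w.
f(z) = 1/(1 − w)^2 = (1/(1)^2) · (1 − w/(1))^{−2}.
By the binomial series (1−u)^{−2} = Σ_{n≥0} C(n+1, 1) u^n for |u|<1, with u = w/(1):
  c_n = C(n+1, 1) / (1)^(n+2).
  c_0 = 1/(1)^2 = 1.
  c_1 = 2/(1)^3 = 2.
  c_2 = 3/(1)^4 = 3.
The series is valid for |w/d| < 1, i.e. |z − z₀| < |d|.
Radius of convergence: R = |-3 − z₀| = |1| = 1 (distance from z₀ to the singularity z = -3).

c_0 = 1, c_1 = 2, c_2 = 3; R = 1.


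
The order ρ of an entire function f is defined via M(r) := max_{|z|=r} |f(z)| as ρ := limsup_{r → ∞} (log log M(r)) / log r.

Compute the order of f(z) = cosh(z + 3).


cosh(w) is a linear combination of e^{iw} and e^{−iw} (or e^w, e^{−w} in the hyperbolic case), so |cosh(w)| ≤ e^{|w|}. With w = z + 3, |w| ≤ 1|z| + 3 = 1r + 3 on |z| = r, giving M(r) ≤ e^{1r + 3}, so ρ ≤ 1. On a suitable ray (z = it for sin/cos; z = t for sinh/cosh, t real → ∞), |cosh(z + 3)| grows like e^{1|t|}/2, so ρ ≥ 1. Hence ρ = 1.
Therefore ρ = 1.

Order ρ = 1.


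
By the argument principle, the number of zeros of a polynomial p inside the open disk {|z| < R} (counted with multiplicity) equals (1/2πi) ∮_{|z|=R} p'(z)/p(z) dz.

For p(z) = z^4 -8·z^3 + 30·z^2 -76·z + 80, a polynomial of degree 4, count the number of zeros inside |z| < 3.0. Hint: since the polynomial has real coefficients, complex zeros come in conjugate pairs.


The zeros of p are: (1 + 3i), (1 - 3i), 4, 2.
Their magnitudes are: 3.162, 3.162, 4, 2.
Zeros with |z| < R = 3.0: 2.
Count = 1.
By the argument principle, (1/2πi) ∮_{|z|=R} p'(z)/p(z) dz equals exactly this count.

Number of zeros inside |z| < 3.0: 1.


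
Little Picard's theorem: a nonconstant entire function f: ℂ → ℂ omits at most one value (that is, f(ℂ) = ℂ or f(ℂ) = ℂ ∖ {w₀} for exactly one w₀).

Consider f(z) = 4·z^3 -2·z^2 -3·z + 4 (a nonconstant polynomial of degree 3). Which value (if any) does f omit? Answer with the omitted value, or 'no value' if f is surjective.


Little Picard bounds the complement of f(ℂ) to at most one point.
For every w ∈ ℂ, the equation p(z) − w = 0 is a nonconstant polynomial in z and hence has at least one root by the fundamental theorem of algebra. So p is surjective onto ℂ, omitting no value.

Omitted value: no value.


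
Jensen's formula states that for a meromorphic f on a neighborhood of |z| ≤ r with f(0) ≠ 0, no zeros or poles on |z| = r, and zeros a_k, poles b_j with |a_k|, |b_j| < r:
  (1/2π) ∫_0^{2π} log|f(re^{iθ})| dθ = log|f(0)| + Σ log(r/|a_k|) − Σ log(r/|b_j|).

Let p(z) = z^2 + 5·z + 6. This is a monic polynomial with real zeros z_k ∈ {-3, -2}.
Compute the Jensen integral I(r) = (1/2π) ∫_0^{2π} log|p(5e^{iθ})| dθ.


Zeros: -3, -2; r = 5.
Inside |z| < r: -3, -2. Outside (|z| ≥ r): ∅.
p(0) = 6, so log|p(0)| = log(6) = 1.7918.
Apply Jensen: I(r) = log|p(0)| + Σ_k log(r/|z_k|), summed over zeros inside |z| < r.
  log(r/|z_k|) for z_k = -3: log(5/3) = 0.5108
  log(r/|z_k|) for z_k = -2: log(5/2) = 0.9163
Sum over inside zeros: 1.4271.
I(r) = log|p(0)| + (inside sum) = 1.7918 + 1.4271 = 3.2189.
Closed form (all zeros inside, monic): I(r) = n·log(r) = 2·log(5) = 3.2189. ✓

I(r) ≈ 3.2189.


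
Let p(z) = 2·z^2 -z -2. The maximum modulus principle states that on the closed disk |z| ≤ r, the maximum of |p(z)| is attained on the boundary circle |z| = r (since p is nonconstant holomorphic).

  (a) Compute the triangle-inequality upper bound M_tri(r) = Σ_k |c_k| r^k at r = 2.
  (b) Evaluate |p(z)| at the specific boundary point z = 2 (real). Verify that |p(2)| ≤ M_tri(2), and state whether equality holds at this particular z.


Coefficients: c_0 = -2, c_1 = -1, c_2 = 2. Radius r = 2.
Part (a). Triangle bound: M_tri(r) = Σ_k |c_k| r^k
  = |-2|·2^0 + |-1|·2^1 + |2|·2^2
  = 2 + 2 + 8 = 12.
This bounds M(r) := max_{|z|=r} |p(z)| from above; equality holds iff all terms c_k z^k can be made to align in phase at a single z on |z|=r.
Part (b). At z = 2 (real, on the circle |z| = r):
  p(2) = (-2)·2^0 + (-1)·2^1 + (2)·2^2 = 4.
  |p(2)| = 4.
Check: |p(2)| = 4 ≤ 12 = M_tri(2). ✓ Equality does not hold at z = 2 (the coefficients have mixed signs, so the terms do not all align in phase there).

M_tri(2) = 12; |p(2)| = 4; equality at z=2: no.


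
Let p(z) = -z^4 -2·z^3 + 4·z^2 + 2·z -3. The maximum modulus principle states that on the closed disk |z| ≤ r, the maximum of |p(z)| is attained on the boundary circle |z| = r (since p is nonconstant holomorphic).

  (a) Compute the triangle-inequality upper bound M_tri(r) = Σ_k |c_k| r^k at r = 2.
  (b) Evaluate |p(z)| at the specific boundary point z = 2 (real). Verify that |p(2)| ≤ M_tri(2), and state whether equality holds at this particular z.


Coefficients: c_0 = -3, c_1 = 2, c_2 = 4, c_3 = -2, c_4 = -1. Radius r = 2.
Part (a). Triangle bound: M_tri(r) = Σ_k |c_k| r^k
  = |-3|·2^0 + |2|·2^1 + |4|·2^2 + |-2|·2^3 + |-1|·2^4
  = 3 + 4 + 16 + 16 + 16 = 55.
This bounds M(r) := max_{|z|=r} |p(z)| from above; equality holds iff all terms c_k z^k can be made to align in phase at a single z on |z|=r.
Part (b). At z = 2 (real, on the circle |z| = r):
  p(2) = (-3)·2^0 + (2)·2^1 + (4)·2^2 + (-2)·2^3 + (-1)·2^4 = -15.
  |p(2)| = 15.
Check: |p(2)| = 15 ≤ 55 = M_tri(2). ✓ Equality does not hold at z = 2 (the coefficients have mixed signs, so the terms do not all align in phase there).

M_tri(2) = 55; |p(2)| = 15; equality at z=2: no.


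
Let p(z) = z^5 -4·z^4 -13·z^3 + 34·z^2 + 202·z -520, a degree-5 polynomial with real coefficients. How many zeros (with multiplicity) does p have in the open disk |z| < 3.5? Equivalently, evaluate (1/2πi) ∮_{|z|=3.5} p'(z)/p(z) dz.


The zeros of p are: (-3 + 2i), (-3 - 2i), (3 + 1i), (3 - 1i), 4.
Their magnitudes are: 3.606, 3.606, 3.162, 3.162, 4.
Zeros with |z| < R = 3.5: (3 + 1i), (3 - 1i).
Count = 2.
By the argument principle, (1/2πi) ∮_{|z|=R} p'(z)/p(z) dz equals exactly this count.

Number of zeros inside |z| < 3.5: 2.


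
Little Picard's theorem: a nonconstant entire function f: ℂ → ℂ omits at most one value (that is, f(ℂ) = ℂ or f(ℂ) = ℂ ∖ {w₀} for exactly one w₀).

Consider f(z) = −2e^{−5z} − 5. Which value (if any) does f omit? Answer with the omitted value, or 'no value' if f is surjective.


Little Picard bounds the complement of f(ℂ) to at most one point.
e^{−5z} is never zero on ℂ, so -2·e^{−5z} takes every value in ℂ ∖ {0}. Adding -5 shifts the range to ℂ ∖ {-5}. Thus f omits exactly the value -5.

Omitted value: -5.


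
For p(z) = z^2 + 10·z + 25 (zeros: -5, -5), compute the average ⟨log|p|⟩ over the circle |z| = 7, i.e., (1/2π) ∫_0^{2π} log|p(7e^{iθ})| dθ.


Zeros: -5, -5; r = 7.
Inside |z| < r: -5, -5. Outside (|z| ≥ r): ∅.
p(0) = 25, so log|p(0)| = log(25) = 3.2189.
Apply Jensen: I(r) = log|p(0)| + Σ_k log(r/|z_k|), summed over zeros inside |z| < r.
  log(r/|z_k|) for z_k = -5: log(7/5) = 0.3365
  log(r/|z_k|) for z_k = -5: log(7/5) = 0.3365
Sum over inside zeros: 0.6729.
I(r) = log|p(0)| + (inside sum) = 3.2189 + 0.6729 = 3.8918.
Closed form (all zeros inside, monic): I(r) = n·log(r) = 2·log(7) = 3.8918. ✓

I(r) ≈ 3.8918.


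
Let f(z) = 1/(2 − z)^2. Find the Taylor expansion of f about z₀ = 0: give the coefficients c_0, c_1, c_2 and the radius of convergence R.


Let w = z − z₀, so z = z₀ + w.
Then 2 − z = 2 − (z₀ + w) = (2 − z₀) − w = 2 − w.
f(z) = 1/(2 − w)^2 = (1/(2)^2) · (1 − w/(2))^{−2}.
By the binomial series (1−u)^{−2} = Σ_{n≥0} C(n+1, 1) u^n for |u|<1, with u = w/(2):
  c_n = C(n+1, 1) / (2)^(n+2).
  c_0 = 1/(2)^2 = 1/4.
  c_1 = 2/(2)^3 = 1/4.
  c_2 = 3/(2)^4 = 3/16.
The series is valid for |w/d| < 1, i.e. |z − z₀| < |d|.
Radius of convergence: R = |2 − z₀| = |2| = 2 (distance from z₀ to the singularity z = 2).

c_0 = 1/4, c_1 = 1/4, c_2 = 3/16; R = 2.


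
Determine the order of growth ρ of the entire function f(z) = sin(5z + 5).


sin(w) is a linear combination of e^{iw} and e^{−iw} (or e^w, e^{−w} in the hyperbolic case), so |sin(w)| ≤ e^{|w|}. With w = 5z + 5, |w| ≤ 5|z| + 5 = 5r + 5 on |z| = r, giving M(r) ≤ e^{5r + 5}, so ρ ≤ 1. On a suitable ray (z = it for sin/cos; z = t for sinh/cosh, t real → ∞), |sin(5z + 5)| grows like e^{5|t|}/2, so ρ ≥ 1. Hence ρ = 1.
Therefore ρ = 1.

Order ρ = 1.


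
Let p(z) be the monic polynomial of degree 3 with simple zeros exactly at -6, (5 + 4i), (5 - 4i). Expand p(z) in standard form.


The polynomial is p(z) = ∏_{α ∈ S} (z − α), where S = {-6, (5 + 4i), (5 - 4i)}.
Expanding the product yields: p(z) = z^3 -4·z^2 -19·z + 246.
Note conjugate pairs combine to real quadratics: (z − (5+4i))(z − (5−4i)) = z² − 10z + 41.
The resulting polynomial has degree 3 and real coefficients as required.

p(z) = z^3 -4·z^2 -19·z + 246.


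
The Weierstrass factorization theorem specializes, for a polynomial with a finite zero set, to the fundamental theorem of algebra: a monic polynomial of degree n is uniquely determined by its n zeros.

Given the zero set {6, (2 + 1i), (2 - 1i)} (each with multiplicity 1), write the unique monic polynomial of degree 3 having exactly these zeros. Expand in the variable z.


The polynomial is p(z) = ∏_{α ∈ S} (z − α), where S = {6, (2 + 1i), (2 - 1i)}.
Expanding the product yields: p(z) = z^3 -10·z^2 + 29·z -30.
Note conjugate pairs combine to real quadratics: (z − (2+1i))(z − (2−1i)) = z² − 4z + 5.
The resulting polynomial has degree 3 and real coefficients as required.

p(z) = z^3 -10·z^2 + 29·z -30.


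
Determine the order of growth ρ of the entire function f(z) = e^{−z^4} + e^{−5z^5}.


Each summand is entire of order 4 and 5 respectively (as in the single-exponential case). The order of a sum is at most the max of the orders, so ρ ≤ 5. For the lower bound: on |z|=r choose arg z so that -5z^5 is real positive; then |e^{-5z^5}| = e^{5r^5} while |e^{-1z^4}| ≤ e^{1r^4} = o(e^{5r^5}). So |f| ≥ e^{5r^5}(1 − o(1)) and ρ ≥ 5. Hence ρ = max(4, 5) = 5.
Therefore ρ = 5.

Order ρ = 5.


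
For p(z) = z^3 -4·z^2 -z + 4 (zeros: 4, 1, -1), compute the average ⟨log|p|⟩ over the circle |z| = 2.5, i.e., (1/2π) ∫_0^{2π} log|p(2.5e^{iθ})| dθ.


Zeros: -1, 1, 4; r = 2.5.
Inside |z| < r: -1, 1. Outside (|z| ≥ r): 4.
p(0) = 4, so log|p(0)| = log(4) = 1.3863.
Apply Jensen: I(r) = log|p(0)| + Σ_k log(r/|z_k|), summed over zeros inside |z| < r.
  log(r/|z_k|) for z_k = 1: log(2.5/1) = 0.9163
  log(r/|z_k|) for z_k = -1: log(2.5/1) = 0.9163
  Outside zeros (4) contribute nothing to the Jensen sum.
Sum over inside zeros: 1.8326.
I(r) = log|p(0)| + (inside sum) = 1.3863 + 1.8326 = 3.2189.
Note: since some zeros are outside |z| ≤ r, the simplified n·log(r) form does NOT apply — only the inside zeros contribute.

I(r) ≈ 3.2189.


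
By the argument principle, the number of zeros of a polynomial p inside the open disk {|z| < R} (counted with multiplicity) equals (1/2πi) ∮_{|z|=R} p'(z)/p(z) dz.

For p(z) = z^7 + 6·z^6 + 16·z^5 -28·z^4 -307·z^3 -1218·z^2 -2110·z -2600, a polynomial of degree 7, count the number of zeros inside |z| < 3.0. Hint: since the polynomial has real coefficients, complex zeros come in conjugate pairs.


The zeros of p are: (-3 + 2i), (-3 - 2i), (-1 + 3i), (-1 - 3i), (-1 + 2i), (-1 - 2i), 4.
Their magnitudes are: 3.606, 3.606, 3.162, 3.162, 2.236, 2.236, 4.
Zeros with |z| < R = 3.0: (-1 + 2i), (-1 - 2i).
Count = 2.
By the argument principle, (1/2πi) ∮_{|z|=R} p'(z)/p(z) dz equals exactly this count.

Number of zeros inside |z| < 3.0: 2.


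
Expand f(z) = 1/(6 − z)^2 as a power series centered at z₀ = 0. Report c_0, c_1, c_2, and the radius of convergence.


Let w = z − z₀, so z = z₀ + w.
Then 6 − z = 6 − (z₀ + w) = (6 − z₀) − w = 6 − w.
f(z) = 1/(6 − w)^2 = (1/(6)^2) · (1 − w/(6))^{−2}.
By the binomial series (1−u)^{−2} = Σ_{n≥0} C(n+1, 1) u^n for |u|<1, with u = w/(6):
  c_n = C(n+1, 1) / (6)^(n+2).
  c_0 = 1/(6)^2 = 1/36.
  c_1 = 2/(6)^3 = 1/108.
  c_2 = 3/(6)^4 = 1/432.
The series is valid for |w/d| < 1, i.e. |z − z₀| < |d|.
Radius of convergence: R = |6 − z₀| = |6| = 6 (distance from z₀ to the singularity z = 6).

c_0 = 1/36, c_1 = 1/108, c_2 = 1/432; R = 6.


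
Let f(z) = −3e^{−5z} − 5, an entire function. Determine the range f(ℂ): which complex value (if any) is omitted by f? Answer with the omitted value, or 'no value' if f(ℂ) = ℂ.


Little Picard bounds the complement of f(ℂ) to at most one point.
e^{−5z} is never zero on ℂ, so -3·e^{−5z} takes every value in ℂ ∖ {0}. Adding -5 shifts the range to ℂ ∖ {-5}. Thus f omits exactly the value -5.

Omitted value: -5.


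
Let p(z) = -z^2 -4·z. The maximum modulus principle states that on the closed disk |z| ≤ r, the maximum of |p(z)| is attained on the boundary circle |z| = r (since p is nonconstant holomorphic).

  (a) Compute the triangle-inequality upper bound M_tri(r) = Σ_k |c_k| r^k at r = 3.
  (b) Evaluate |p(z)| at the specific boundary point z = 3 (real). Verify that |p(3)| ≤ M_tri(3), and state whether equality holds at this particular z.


Coefficients: c_0 = 0, c_1 = -4, c_2 = -1. Radius r = 3.
Part (a). Triangle bound: M_tri(r) = Σ_k |c_k| r^k
  = |0|·3^0 + |-4|·3^1 + |-1|·3^2
  = 0 + 12 + 9 = 21.
This bounds M(r) := max_{|z|=r} |p(z)| from above; equality holds iff all terms c_k z^k can be made to align in phase at a single z on |z|=r.
Part (b). At z = 3 (real, on the circle |z| = r):
  p(3) = (0)·3^0 + (-4)·3^1 + (-1)·3^2 = -21.
  |p(3)| = 21.
Since all nonzero coefficients share the same sign, |p(3)| = 21 = M_tri(3); the triangle bound is attained at z = 3, so in fact M(r) = 21.

M_tri(3) = 21; |p(3)| = 21; equality at z=3: yes.


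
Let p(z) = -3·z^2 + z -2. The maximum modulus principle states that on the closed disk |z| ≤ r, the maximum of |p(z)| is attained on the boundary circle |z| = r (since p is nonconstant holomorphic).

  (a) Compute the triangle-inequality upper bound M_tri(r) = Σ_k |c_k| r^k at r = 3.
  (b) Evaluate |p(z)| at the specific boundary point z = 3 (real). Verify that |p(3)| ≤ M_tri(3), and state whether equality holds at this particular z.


Coefficients: c_0 = -2, c_1 = 1, c_2 = -3. Radius r = 3.
Part (a). Triangle bound: M_tri(r) = Σ_k |c_k| r^k
  = |-2|·3^0 + |1|·3^1 + |-3|·3^2
  = 2 + 3 + 27 = 32.
This bounds M(r) := max_{|z|=r} |p(z)| from above; equality holds iff all terms c_k z^k can be made to align in phase at a single z on |z|=r.
Part (b). At z = 3 (real, on the circle |z| = r):
  p(3) = (-2)·3^0 + (1)·3^1 + (-3)·3^2 = -26.
  |p(3)| = 26.
Check: |p(3)| = 26 ≤ 32 = M_tri(3). ✓ Equality does not hold at z = 3 (the coefficients have mixed signs, so the terms do not all align in phase there).

M_tri(3) = 32; |p(3)| = 26; equality at z=3: no.


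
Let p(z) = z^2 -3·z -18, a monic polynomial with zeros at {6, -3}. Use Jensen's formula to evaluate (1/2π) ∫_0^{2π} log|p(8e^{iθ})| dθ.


Zeros: -3, 6; r = 8.
Inside |z| < r: -3, 6. Outside (|z| ≥ r): ∅.
p(0) = -18, so log|p(0)| = log(18) = 2.8904.
Apply Jensen: I(r) = log|p(0)| + Σ_k log(r/|z_k|), summed over zeros inside |z| < r.
  log(r/|z_k|) for z_k = 6: log(8/6) = 0.2877
  log(r/|z_k|) for z_k = -3: log(8/3) = 0.9808
Sum over inside zeros: 1.2685.
I(r) = log|p(0)| + (inside sum) = 2.8904 + 1.2685 = 4.1589.
Closed form (all zeros inside, monic): I(r) = n·log(r) = 2·log(8) = 4.1589. ✓

I(r) ≈ 4.1589.


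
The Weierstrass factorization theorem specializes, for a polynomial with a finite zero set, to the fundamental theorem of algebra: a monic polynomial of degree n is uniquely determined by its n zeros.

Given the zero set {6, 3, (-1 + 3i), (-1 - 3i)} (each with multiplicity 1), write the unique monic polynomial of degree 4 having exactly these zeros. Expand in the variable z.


The polynomial is p(z) = ∏_{α ∈ S} (z − α), where S = {6, 3, (-1 + 3i), (-1 - 3i)}.
Expanding the product yields: p(z) = z^4 -7·z^3 + 10·z^2 -54·z + 180.
Note conjugate pairs combine to real quadratics: (z − (-1+3i))(z − (-1−3i)) = z² + 2z + 10.
The resulting polynomial has degree 4 and real coefficients as required.

p(z) = z^4 -7·z^3 + 10·z^2 -54·z + 180.


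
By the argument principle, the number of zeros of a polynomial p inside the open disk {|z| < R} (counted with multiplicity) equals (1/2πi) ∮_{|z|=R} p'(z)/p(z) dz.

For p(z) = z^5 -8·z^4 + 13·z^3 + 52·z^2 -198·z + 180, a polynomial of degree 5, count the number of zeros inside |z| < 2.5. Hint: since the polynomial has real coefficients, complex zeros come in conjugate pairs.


The zeros of p are: (3 + 1i), (3 - 1i), 3, -3, 2.
Their magnitudes are: 3.162, 3.162, 3, 3, 2.
Zeros with |z| < R = 2.5: 2.
Count = 1.
By the argument principle, (1/2πi) ∮_{|z|=R} p'(z)/p(z) dz equals exactly this count.

Number of zeros inside |z| < 2.5: 1.


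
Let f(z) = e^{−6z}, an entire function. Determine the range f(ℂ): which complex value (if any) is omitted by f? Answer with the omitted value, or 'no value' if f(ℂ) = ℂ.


Little Picard bounds the complement of f(ℂ) to at most one point.
e^{−6z} is never zero on ℂ, so 1·e^{−6z} takes every value in ℂ ∖ {0}. Adding 0 shifts the range to ℂ ∖ {0}. Thus f omits exactly the value 0.

Omitted value: 0.


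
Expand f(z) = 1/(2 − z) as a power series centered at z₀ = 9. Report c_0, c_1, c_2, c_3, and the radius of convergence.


Let w = z − z₀, so z = z₀ + w.
Then 2 − z = 2 − (z₀ + w) = (2 − z₀) − w = -7 − w.
f(z) = 1/(-7 − w) = (1/(-7)) · 1/(1 − w/(-7)) = Σ_{n≥0} w^n / (-7)^(n+1).
So c_n = 1/(-7)^(n+1):
  c_0 = 1/(-7)^1 = -1/7.
  c_1 = 1/(-7)^2 = 1/49.
  c_2 = 1/(-7)^3 = -1/343.
  c_3 = 1/(-7)^4 = 1/2401.
The series is valid for |w/d| < 1, i.e. |z − z₀| < |d|.
Radius of convergence: R = |2 − z₀| = |-7| = 7 (distance from z₀ to the singularity z = 2).

c_0 = -1/7, c_1 = 1/49, c_2 = -1/343, c_3 = 1/2401; R = 7.


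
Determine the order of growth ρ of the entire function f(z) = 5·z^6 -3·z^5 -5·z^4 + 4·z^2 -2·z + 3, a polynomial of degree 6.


|f(z)| ≤ Σ|c_k|·r^k = O(r^6) as r → ∞. Polynomial growth is O(e^{r^ε}) for every ε > 0 (since r^6/e^{r^ε} → 0), so ρ ≤ ε for all ε > 0, i.e. ρ = 0. Every nonconstant polynomial has order 0.
Therefore ρ = 0.

Order ρ = 0.


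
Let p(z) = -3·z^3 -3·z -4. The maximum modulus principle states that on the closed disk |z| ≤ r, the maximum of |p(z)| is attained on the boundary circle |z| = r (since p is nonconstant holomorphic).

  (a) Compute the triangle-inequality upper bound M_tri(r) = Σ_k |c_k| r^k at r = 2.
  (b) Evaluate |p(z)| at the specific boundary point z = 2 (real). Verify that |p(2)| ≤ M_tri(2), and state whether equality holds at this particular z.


Coefficients: c_0 = -4, c_1 = -3, c_2 = 0, c_3 = -3. Radius r = 2.
Part (a). Triangle bound: M_tri(r) = Σ_k |c_k| r^k
  = |-4|·2^0 + |-3|·2^1 + |0|·2^2 + |-3|·2^3
  = 4 + 6 + 0 + 24 = 34.
This bounds M(r) := max_{|z|=r} |p(z)| from above; equality holds iff all terms c_k z^k can be made to align in phase at a single z on |z|=r.
Part (b). At z = 2 (real, on the circle |z| = r):
  p(2) = (-4)·2^0 + (-3)·2^1 + (0)·2^2 + (-3)·2^3 = -34.
  |p(2)| = 34.
Since all nonzero coefficients share the same sign, |p(2)| = 34 = M_tri(2); the triangle bound is attained at z = 2, so in fact M(r) = 34.

M_tri(2) = 34; |p(2)| = 34; equality at z=2: yes.


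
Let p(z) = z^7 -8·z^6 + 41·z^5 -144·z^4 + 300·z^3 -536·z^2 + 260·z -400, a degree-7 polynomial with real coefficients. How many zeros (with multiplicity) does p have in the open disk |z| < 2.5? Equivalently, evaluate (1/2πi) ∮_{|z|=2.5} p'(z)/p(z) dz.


The zeros of p are: 4, (0 + 1i), (0 - 1i), (1 + 3i), (1 - 3i), (1 + 3i), (1 - 3i).
Their magnitudes are: 4, 1, 1, 3.162, 3.162, 3.162, 3.162.
Zeros with |z| < R = 2.5: (0 + 1i), (0 - 1i).
Count = 2.
By the argument principle, (1/2πi) ∮_{|z|=R} p'(z)/p(z) dz equals exactly this count.

Number of zeros inside |z| < 2.5: 2.


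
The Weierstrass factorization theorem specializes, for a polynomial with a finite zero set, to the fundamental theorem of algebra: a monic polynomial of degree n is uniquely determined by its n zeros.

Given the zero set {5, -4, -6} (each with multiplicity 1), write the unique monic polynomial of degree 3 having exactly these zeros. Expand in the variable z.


The polynomial is p(z) = ∏_{α ∈ S} (z − α), where S = {5, -4, -6}.
Expanding the product yields: p(z) = z^3 + 5·z^2 -26·z -120.
The resulting polynomial has degree 3 and real coefficients as required.

p(z) = z^3 + 5·z^2 -26·z -120.


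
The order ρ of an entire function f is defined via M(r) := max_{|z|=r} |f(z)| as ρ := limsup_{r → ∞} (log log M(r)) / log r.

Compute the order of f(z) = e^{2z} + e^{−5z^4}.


Each summand is entire of order 1 and 4 respectively (as in the single-exponential case). The order of a sum is at most the max of the orders, so ρ ≤ 4. For the lower bound: on |z|=r choose arg z so that -5z^4 is real positive; then |e^{-5z^4}| = e^{5r^4} while |e^{2z}| ≤ e^{2r^1} = o(e^{5r^4}). So |f| ≥ e^{5r^4}(1 − o(1)) and ρ ≥ 4. Hence ρ = max(1, 4) = 4.
Therefore ρ = 4.

Order ρ = 4.


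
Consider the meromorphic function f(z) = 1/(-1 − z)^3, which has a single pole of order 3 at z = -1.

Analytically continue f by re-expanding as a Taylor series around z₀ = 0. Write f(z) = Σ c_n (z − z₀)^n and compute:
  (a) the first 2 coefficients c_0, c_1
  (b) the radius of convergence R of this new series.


Let w = z − z₀, so z = z₀ + w.
Then -1 − z = -1 − (z₀ + w) = (-1 − z₀) − w = -1 − w.
f(z) = 1/(-1 − w)^3 = (1/(-1)^3) · (1 − w/(-1))^{−3}.
By the binomial series (1−u)^{−3} = Σ_{n≥0} C(n+2, 2) u^n for |u|<1, with u = w/(-1):
  c_n = C(n+2, 2) / (-1)^(n+3).
  c_0 = 1/(-1)^3 = -1.
  c_1 = 3/(-1)^4 = 3.
The series is valid for |w/d| < 1, i.e. |z − z₀| < |d|.
Radius of convergence: R = |-1 − z₀| = |-1| = 1 (distance from z₀ to the singularity z = -1).

c_0 = -1, c_1 = 3; R = 1.


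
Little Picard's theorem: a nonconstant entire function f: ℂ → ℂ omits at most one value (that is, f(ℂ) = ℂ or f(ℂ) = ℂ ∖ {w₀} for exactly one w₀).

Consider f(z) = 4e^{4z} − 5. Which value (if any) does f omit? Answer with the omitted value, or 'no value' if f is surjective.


Little Picard bounds the complement of f(ℂ) to at most one point.
e^{4z} is never zero on ℂ, so 4·e^{4z} takes every value in ℂ ∖ {0}. Adding -5 shifts the range to ℂ ∖ {-5}. Thus f omits exactly the value -5.

Omitted value: -5.


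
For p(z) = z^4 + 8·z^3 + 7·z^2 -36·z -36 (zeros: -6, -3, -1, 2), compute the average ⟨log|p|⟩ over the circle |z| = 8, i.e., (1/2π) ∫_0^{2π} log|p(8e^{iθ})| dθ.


Zeros: -6, -3, -1, 2; r = 8.
Inside |z| < r: -6, -3, -1, 2. Outside (|z| ≥ r): ∅.
p(0) = -36, so log|p(0)| = log(36) = 3.5835.
Apply Jensen: I(r) = log|p(0)| + Σ_k log(r/|z_k|), summed over zeros inside |z| < r.
  log(r/|z_k|) for z_k = -6: log(8/6) = 0.2877
  log(r/|z_k|) for z_k = -3: log(8/3) = 0.9808
  log(r/|z_k|) for z_k = -1: log(8/1) = 2.0794
  log(r/|z_k|) for z_k = 2: log(8/2) = 1.3863
Sum over inside zeros: 4.7342.
I(r) = log|p(0)| + (inside sum) = 3.5835 + 4.7342 = 8.3178.
Closed form (all zeros inside, monic): I(r) = n·log(r) = 4·log(8) = 8.3178. ✓

I(r) ≈ 8.3178.


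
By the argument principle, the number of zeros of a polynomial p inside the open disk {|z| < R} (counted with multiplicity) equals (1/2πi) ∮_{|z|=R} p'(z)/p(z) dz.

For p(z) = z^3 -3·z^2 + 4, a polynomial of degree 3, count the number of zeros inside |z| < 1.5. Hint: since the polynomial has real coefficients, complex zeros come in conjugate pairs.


The zeros of p are: 2, -1, 2.
Their magnitudes are: 2, 1, 2.
Zeros with |z| < R = 1.5: -1.
Count = 1.
By the argument principle, (1/2πi) ∮_{|z|=R} p'(z)/p(z) dz equals exactly this count.

Number of zeros inside |z| < 1.5: 1.


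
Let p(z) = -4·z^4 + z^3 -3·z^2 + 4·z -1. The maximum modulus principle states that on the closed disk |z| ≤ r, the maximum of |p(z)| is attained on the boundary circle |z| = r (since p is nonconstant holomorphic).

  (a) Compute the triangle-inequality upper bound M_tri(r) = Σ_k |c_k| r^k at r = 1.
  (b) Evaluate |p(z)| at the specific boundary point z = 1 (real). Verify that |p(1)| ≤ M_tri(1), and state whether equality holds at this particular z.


Coefficients: c_0 = -1, c_1 = 4, c_2 = -3, c_3 = 1, c_4 = -4. Radius r = 1.
Part (a). Triangle bound: M_tri(r) = Σ_k |c_k| r^k
  = |-1|·1^0 + |4|·1^1 + |-3|·1^2 + |1|·1^3 + |-4|·1^4
  = 1 + 4 + 3 + 1 + 4 = 13.
This bounds M(r) := max_{|z|=r} |p(z)| from above; equality holds iff all terms c_k z^k can be made to align in phase at a single z on |z|=r.
Part (b). At z = 1 (real, on the circle |z| = r):
  p(1) = (-1)·1^0 + (4)·1^1 + (-3)·1^2 + (1)·1^3 + (-4)·1^4 = -3.
  |p(1)| = 3.
Check: |p(1)| = 3 ≤ 13 = M_tri(1). ✓ Equality does not hold at z = 1 (the coefficients have mixed signs, so the terms do not all align in phase there).

M_tri(1) = 13; |p(1)| = 3; equality at z=1: no.


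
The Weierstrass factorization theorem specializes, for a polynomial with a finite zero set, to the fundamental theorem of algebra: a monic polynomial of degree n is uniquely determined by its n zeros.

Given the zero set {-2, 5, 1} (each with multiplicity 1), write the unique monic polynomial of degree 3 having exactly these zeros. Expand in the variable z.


The polynomial is p(z) = ∏_{α ∈ S} (z − α), where S = {-2, 5, 1}.
Expanding the product yields: p(z) = z^3 -4·z^2 -7·z + 10.
The resulting polynomial has degree 3 and real coefficients as required.

p(z) = z^3 -4·z^2 -7·z + 10.


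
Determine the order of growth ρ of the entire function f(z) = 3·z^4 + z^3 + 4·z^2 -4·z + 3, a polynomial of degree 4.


|f(z)| ≤ Σ|c_k|·r^k = O(r^4) as r → ∞. Polynomial growth is O(e^{r^ε}) for every ε > 0 (since r^4/e^{r^ε} → 0), so ρ ≤ ε for all ε > 0, i.e. ρ = 0. Every nonconstant polynomial has order 0.
Therefore ρ = 0.

Order ρ = 0.


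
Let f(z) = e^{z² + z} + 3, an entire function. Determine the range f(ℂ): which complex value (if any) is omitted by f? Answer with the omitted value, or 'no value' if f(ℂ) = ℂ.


Little Picard bounds the complement of f(ℂ) to at most one point.
The exponent g(z) = z² + z is a nonconstant polynomial, hence surjective onto ℂ. So e^{g(z)} takes every value in {e^w : w ∈ ℂ} = ℂ ∖ {0}. Adding 3 shifts the range to ℂ ∖ {3}. f omits exactly 3.

Omitted value: 3.


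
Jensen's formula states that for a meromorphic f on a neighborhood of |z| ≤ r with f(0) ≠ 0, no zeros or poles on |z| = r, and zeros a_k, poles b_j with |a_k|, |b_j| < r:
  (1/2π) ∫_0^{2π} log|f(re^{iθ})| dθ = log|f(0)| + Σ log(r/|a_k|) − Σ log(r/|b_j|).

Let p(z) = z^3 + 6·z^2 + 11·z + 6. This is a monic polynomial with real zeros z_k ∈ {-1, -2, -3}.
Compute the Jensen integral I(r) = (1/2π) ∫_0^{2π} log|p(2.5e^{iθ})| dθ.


Zeros: -3, -2, -1; r = 2.5.
Inside |z| < r: -2, -1. Outside (|z| ≥ r): -3.
p(0) = 6, so log|p(0)| = log(6) = 1.7918.
Apply Jensen: I(r) = log|p(0)| + Σ_k log(r/|z_k|), summed over zeros inside |z| < r.
  log(r/|z_k|) for z_k = -1: log(2.5/1) = 0.9163
  log(r/|z_k|) for z_k = -2: log(2.5/2) = 0.2231
  Outside zeros (-3) contribute nothing to the Jensen sum.
Sum over inside zeros: 1.1394.
I(r) = log|p(0)| + (inside sum) = 1.7918 + 1.1394 = 2.9312.
Note: since some zeros are outside |z| ≤ r, the simplified n·log(r) form does NOT apply — only the inside zeros contribute.

I(r) ≈ 2.9312.
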